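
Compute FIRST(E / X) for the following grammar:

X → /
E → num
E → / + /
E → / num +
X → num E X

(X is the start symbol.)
{ '/', 'num' }

FIRST sets of the non-terminals involved (from the grammar, by fixed-point iteration):
  FIRST(E) = { '/', 'num' }

To compute FIRST(E / X), process the symbols left to right:
Symbol E is a non-terminal. Add FIRST(E) \ {ε} = { '/', 'num' }
E is not nullable (ε ∉ FIRST(E)), so stop here.
FIRST(E / X) = { '/', 'num' }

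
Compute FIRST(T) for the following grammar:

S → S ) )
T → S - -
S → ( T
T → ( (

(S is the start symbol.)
To compute FIRST(T), examine every production with T on the left-hand side, reading each right-hand side left to right until a non-nullable symbol is reached.

FIRST sets of the other non-terminals involved (by the same procedure, iterated to a fixed point):
  FIRST(S) = { '(' }

From T → S - -:
  - S is a non-terminal: add FIRST(S) \ {ε} = { '(' }
    S is not nullable, so stop
From T → ( (:
  - '(' is a terminal: add '(' and stop

Collecting: FIRST(T) = { '(' }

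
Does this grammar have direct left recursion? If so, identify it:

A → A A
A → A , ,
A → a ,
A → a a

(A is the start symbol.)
Yes, A is left-recursive

Direct left recursion occurs when N → N α for some non-terminal N (the right-hand side begins with the left-hand side itself).

A → A A: LEFT RECURSIVE (starts with A)
A → A , ,: LEFT RECURSIVE (starts with A)
A → a ,: starts with a
A → a a: starts with a

The grammar has direct left recursion on: A.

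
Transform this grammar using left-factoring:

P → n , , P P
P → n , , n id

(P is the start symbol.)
P → n , , P'
P' → P P
P' → n id

Left-factoring transforms A → αβ₁ | αβ₂ into A → αA' and A' → β₁ | β₂
(α is the longest common prefix among the alternatives). Repeat until
no nonterminal has two alternatives with a common prefix.

Round 1: P has alternatives sharing prefix 'n , ,'. Introduce P': P → n , , P'
  Add: P' → P P
  Add: P' → n id

No remaining common prefixes — done.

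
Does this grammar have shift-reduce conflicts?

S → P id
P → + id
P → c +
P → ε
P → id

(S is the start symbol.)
A shift-reduce conflict occurs when an LR(0) state has both:
  - a complete (reduce) item [A → α .] (dot at the end), and
  - a shift item [B → β . c γ] (dot before a terminal).

Augment with S' → S and build the canonical LR(0) collection (I0 = CLOSURE({[S' → . S]}), then GOTO on every symbol after a dot until no new states appear). It has 9 states:
  I0: { [P → . + id], [P → . c +], [P → . id], [P → .], [S → . P id], [S' → . S] }  — shift, reduce
  I1: { [P → + . id] }  — shift
  I2: { [S → P . id] }  — shift
  I3: { [S' → S .] }  — accept
  I4: { [P → c . +] }  — shift
  I5: { [P → id .] }  — reduce
  I6: { [P → c + .] }  — reduce
  I7: { [S → P id .] }  — reduce
  I8: { [P → + id .] }  — reduce

I0 contains reduce item [P → .] and shift items [P → . + id], [P → . c +], [P → . id] — shift-reduce conflict.

Answer: Yes — I0: [P → .] vs [P → . + id]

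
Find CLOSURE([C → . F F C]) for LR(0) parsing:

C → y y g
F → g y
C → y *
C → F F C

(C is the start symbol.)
{ [C → . F F C], [F → . g y] }

Start with: [C → . F F C]
  [C → . F F C] has the dot before F: add [F → . g y]
No further items can be added.

CLOSURE = { [C → . F F C], [F → . g y] }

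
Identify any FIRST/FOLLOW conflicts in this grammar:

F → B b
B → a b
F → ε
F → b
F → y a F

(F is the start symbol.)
No FIRST/FOLLOW conflicts.

Nullable non-terminals: F.
FIRST sets used below: FIRST(B) = { 'a' }

F: nullable alternative(s) F → ε; FOLLOW(F) = { $ }
  F → B b: FIRST \ {ε} = { 'a' } — disjoint from FOLLOW(F)
  F → ε: FIRST \ {ε} = { } — this is the only nullable alternative, skip
  F → b: FIRST \ {ε} = { 'b' } — disjoint from FOLLOW(F)
  F → y a F: FIRST \ {ε} = { 'y' } — disjoint from FOLLOW(F)

B has no nullable alternative, so no FIRST/FOLLOW check is needed there.

No FIRST/FOLLOW conflicts found.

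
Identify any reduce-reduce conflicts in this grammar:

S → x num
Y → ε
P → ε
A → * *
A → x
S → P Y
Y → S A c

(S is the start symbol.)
Yes — I1: [P → .] vs [Y → .]

Augment with S' → S and build the canonical LR(0) collection (I0 = CLOSURE({[S' → . S]}), then GOTO on every symbol after a dot until no new states appear). It has 12 states:
  I0: { [P → .], [S → . P Y], [S → . x num], [S' → . S] }  — shift, reduce
  I1: { [P → .], [S → . P Y], [S → . x num], [S → P . Y], [Y → . S A c], [Y → .] }  — shift, 2 reduces
  I2: { [S' → S .] }  — accept
  I3: { [S → x . num] }  — shift
  I4: { [S → x num .] }  — reduce
  I5: { [A → . * *], [A → . x], [Y → S . A c] }  — shift
  I6: { [S → P Y .] }  — reduce
  I7: { [A → * . *] }  — shift
  I8: { [Y → S A . c] }  — shift
  I9: { [A → x .] }  — reduce
  I10: { [Y → S A c .] }  — reduce
  I11: { [A → * * .] }  — reduce

I1 contains complete items [P → .], [Y → .] — reduce-reduce conflict.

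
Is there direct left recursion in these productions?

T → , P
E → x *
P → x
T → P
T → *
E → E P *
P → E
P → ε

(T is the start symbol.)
Yes, E is left-recursive

Direct left recursion occurs when N → N α for some non-terminal N (the right-hand side begins with the left-hand side itself).

T → , P: starts with ','
E → x *: starts with x
P → x: starts with x
T → P: starts with P
T → *: starts with '*'
E → E P *: LEFT RECURSIVE (starts with E)
P → E: starts with E
P → ε: starts with ε

The grammar has direct left recursion on: E.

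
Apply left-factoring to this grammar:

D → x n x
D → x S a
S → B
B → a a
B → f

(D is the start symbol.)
Left-factoring transforms A → αβ₁ | αβ₂ into A → αA' and A' → β₁ | β₂
(α is the longest common prefix among the alternatives). Repeat until
no nonterminal has two alternatives with a common prefix.

Round 1: D has alternatives sharing prefix 'x'. Introduce D': D → x D'
  Add: D' → n x
  Add: D' → S a

No remaining common prefixes — done.

Resulting grammar:
D → x D'
D' → n x
D' → S a
S → B
B → a a
B → f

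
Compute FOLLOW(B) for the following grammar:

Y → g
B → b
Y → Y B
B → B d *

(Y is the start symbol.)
{ $, 'b', 'd' }

In Y → Y B: B is at the end, add FOLLOW(Y)
In B → B d *: B is followed by d '*', add FIRST(d '*') \ {ε} = { 'd' }

The FOLLOW sets referred to above (computed the same way, to a fixed point):
  FOLLOW(Y) = { $, 'b' }

Taking the union: FOLLOW(B) = { $, 'b', 'd' }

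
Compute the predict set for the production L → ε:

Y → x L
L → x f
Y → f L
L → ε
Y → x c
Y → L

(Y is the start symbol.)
PREDICT(L → ε) = (FIRST(RHS) \ {ε}) ∪ (FOLLOW(L) if ε ∈ FIRST(RHS), i.e. RHS ⇒* ε)
The right-hand side is ε (FIRST(ε) = { ε }), so the predict set is FOLLOW(L) = { $ }
PREDICT(L → ε) = { $ }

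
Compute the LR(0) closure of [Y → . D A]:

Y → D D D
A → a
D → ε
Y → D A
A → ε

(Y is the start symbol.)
{ [D → .], [Y → . D A] }

To compute CLOSURE, for each item [A → α.Bβ] where B is a non-terminal, add [B → .γ] for all productions B → γ; repeat for the newly added items until nothing changes.

Start with: [Y → . D A]
  [Y → . D A] has the dot before D: add [D → .]
No further items can be added.

CLOSURE = { [D → .], [Y → . D A] }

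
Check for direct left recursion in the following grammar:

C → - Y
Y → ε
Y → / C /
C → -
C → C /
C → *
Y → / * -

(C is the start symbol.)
Yes, C is left-recursive

C → - Y: starts with '-'
Y → ε: starts with ε
Y → / C /: starts with '/'
C → -: starts with '-'
C → C /: LEFT RECURSIVE (starts with C)
C → *: starts with '*'
Y → / * -: starts with '/'

The grammar has direct left recursion on: C.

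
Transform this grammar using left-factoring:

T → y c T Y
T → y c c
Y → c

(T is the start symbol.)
Left-factoring transforms A → αβ₁ | αβ₂ into A → αA' and A' → β₁ | β₂
(α is the longest common prefix among the alternatives). Repeat until
no nonterminal has two alternatives with a common prefix.

Round 1: T has alternatives sharing prefix 'y c'. Introduce T': T → y c T'
  Add: T' → T Y
  Add: T' → c

No remaining common prefixes — done.

Resulting grammar:
T → y c T'
T' → T Y
T' → c
Y → c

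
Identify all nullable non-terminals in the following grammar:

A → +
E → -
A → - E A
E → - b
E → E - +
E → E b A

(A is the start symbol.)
A non-terminal is nullable if it can derive ε (the empty string): either it has an ε-production, or it has a production whose right-hand side consists entirely of nullable non-terminals.

There are no ε-productions, so no non-terminal can derive ε.
No non-terminals are nullable.

Answer: None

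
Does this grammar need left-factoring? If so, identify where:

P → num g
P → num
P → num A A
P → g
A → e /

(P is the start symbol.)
Left-factoring is needed when two productions for the same non-terminal
share a common prefix on the right-hand side.

Productions for P:
  P → num g
  P → num
  P → num A A
  P → g

Found common prefix 'num' in productions for P

Answer: Yes, P has productions with common prefix 'num'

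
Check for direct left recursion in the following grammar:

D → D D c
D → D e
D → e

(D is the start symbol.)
Yes, D is left-recursive

D → D D c: LEFT RECURSIVE (starts with D)
D → D e: LEFT RECURSIVE (starts with D)
D → e: starts with e

The grammar has direct left recursion on: D.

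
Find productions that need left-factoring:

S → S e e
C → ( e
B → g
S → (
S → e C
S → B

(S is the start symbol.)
No, left-factoring is not needed

Left-factoring is needed when two productions for the same non-terminal
share a common prefix on the right-hand side.

Productions for S:
  S → S e e
  S → (
  S → e C
  S → B

No common prefixes found.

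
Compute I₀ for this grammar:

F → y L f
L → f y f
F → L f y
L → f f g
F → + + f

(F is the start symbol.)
{ [F → . + + f], [F → . L f y], [F → . y L f], [F' → . F], [L → . f f g], [L → . f y f] }

First, augment the grammar with F' → F
I₀ = CLOSURE({ [F' → . F] }):
  [F' → . F] has the dot before F: add [F → . y L f], [F → . L f y], [F → . + + f]
  [F → . L f y] has the dot before L: add [L → . f y f], [L → . f f g]
No further items can be added.

I₀ = { [F → . + + f], [F → . L f y], [F → . y L f], [F' → . F], [L → . f f g], [L → . f y f] }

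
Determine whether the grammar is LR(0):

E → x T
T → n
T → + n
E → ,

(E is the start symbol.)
Augment with E' → E and build the canonical LR(0) collection (I0 = CLOSURE({[E' → . E]}), then GOTO on every symbol after a dot until no new states appear). It has 8 states:
  I0: { [E → . ,], [E → . x T], [E' → . E] }  — shift
  I1: { [E → , .] }  — reduce
  I2: { [E' → E .] }  — accept
  I3: { [E → x . T], [T → . + n], [T → . n] }  — shift
  I4: { [T → + . n] }  — shift
  I5: { [E → x T .] }  — reduce
  I6: { [T → n .] }  — reduce
  I7: { [T → + n .] }  — reduce

Every state is either a pure shift/goto state or contains exactly one complete item and nothing to shift — no conflicts. The grammar is LR(0).

Answer: Yes, the grammar is LR(0)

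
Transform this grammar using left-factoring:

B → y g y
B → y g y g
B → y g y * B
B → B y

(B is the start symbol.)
B → y g y B'
B' → ε
B' → g
B' → * B
B → B y

Left-factoring transforms A → αβ₁ | αβ₂ into A → αA' and A' → β₁ | β₂
(α is the longest common prefix among the alternatives). Repeat until
no nonterminal has two alternatives with a common prefix.

Round 1: B has alternatives sharing prefix 'y g y'. Introduce B': B → y g y B'
  Add: B' → ε
  Add: B' → g
  Add: B' → * B

No remaining common prefixes — done.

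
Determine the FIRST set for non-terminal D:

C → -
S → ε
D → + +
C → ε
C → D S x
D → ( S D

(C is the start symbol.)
To compute FIRST(D), examine every production with D on the left-hand side, reading each right-hand side left to right until a non-nullable symbol is reached.

From D → + +:
  - '+' is a terminal: add '+' and stop
From D → ( S D:
  - '(' is a terminal: add '(' and stop

Collecting: FIRST(D) = { '(', '+' }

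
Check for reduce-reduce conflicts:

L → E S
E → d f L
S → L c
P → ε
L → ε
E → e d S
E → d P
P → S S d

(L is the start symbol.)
A reduce-reduce conflict occurs when an LR(0) state has two complete items [A → α .] and [B → β .] — both call for a reduction, and with no lookahead the parser cannot choose between them.

Augment with L' → L and build the canonical LR(0) collection (I0 = CLOSURE({[L' → . L]}), then GOTO on every symbol after a dot until no new states appear). It has 16 states:
  I0: { [E → . d P], [E → . d f L], [E → . e d S], [L → . E S], [L → .], [L' → . L] }  — shift, reduce
  I1: { [E → . d P], [E → . d f L], [E → . e d S], [L → . E S], [L → .], [L → E . S], [S → . L c] }  — shift, reduce
  I2: { [L' → L .] }  — accept
  I3: { [E → . d P], [E → . d f L], [E → . e d S], [E → d . P], [E → d . f L], [L → . E S], [L → .], [P → . S S d], [P → .], [S → . L c] }  — shift, 2 reduces
  I4: { [E → e . d S] }  — shift
  I5: { [E → . d P], [E → . d f L], [E → . e d S], [E → e d . S], [L → . E S], [L → .], [S → . L c] }  — shift, reduce
  I6: { [S → L . c] }  — shift
  I7: { [E → e d S .] }  — reduce
  I8: { [S → L c .] }  — reduce
  I9: { [E → d P .] }  — reduce
  I10: { [E → . d P], [E → . d f L], [E → . e d S], [L → . E S], [L → .], [P → S . S d], [S → . L c] }  — shift, reduce
  I11: { [E → . d P], [E → . d f L], [E → . e d S], [E → d f . L], [L → . E S], [L → .] }  — shift, reduce
  I12: { [E → d f L .] }  — reduce
  I13: { [P → S S . d] }  — shift
  I14: { [P → S S d .] }  — reduce
  I15: { [L → E S .] }  — reduce

I3 contains complete items [L → .], [P → .] — reduce-reduce conflict.

Answer: Yes — I3: [L → .] vs [P → .]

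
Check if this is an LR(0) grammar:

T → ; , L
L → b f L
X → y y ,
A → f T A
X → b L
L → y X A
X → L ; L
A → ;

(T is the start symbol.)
A grammar is LR(0) if no state in the canonical LR(0) collection has:
  - both a shift item (dot before a terminal) and a complete item (shift-reduce conflict), or
  - two or more complete items (reduce-reduce conflict; the accept item [T' → T .] counts as a complete item here).

Augment with T' → T and build the canonical LR(0) collection (I0 = CLOSURE({[T' → . T]}), then GOTO on every symbol after a dot until no new states appear). It has 23 states:
  I0: { [T → . ; , L], [T' → . T] }  — shift
  I1: { [T → ; . , L] }  — shift
  I2: { [T' → T .] }  — accept
  I3: { [L → . b f L], [L → . y X A], [T → ; , . L] }  — shift
  I4: { [T → ; , L .] }  — reduce
  I5: { [L → b . f L] }  — shift
  I6: { [L → . b f L], [L → . y X A], [L → y . X A], [X → . L ; L], [X → . b L], [X → . y y ,] }  — shift
  I7: { [X → L . ; L] }  — shift
  I8: { [A → . ;], [A → . f T A], [L → y X . A] }  — shift
  I9: { [L → . b f L], [L → . y X A], [L → b . f L], [X → b . L] }  — shift
  I10: { [L → . b f L], [L → . y X A], [L → y . X A], [X → . L ; L], [X → . b L], [X → . y y ,], [X → y . y ,] }  — shift
  I11: { [L → . b f L], [L → . y X A], [L → y . X A], [X → . L ; L], [X → . b L], [X → . y y ,], [X → y . y ,], [X → y y . ,] }  — shift
  I12: { [X → y y , .] }  — reduce
  I13: { [X → b L .] }  — reduce
  I14: { [L → . b f L], [L → . y X A], [L → b f . L] }  — shift
  I15: { [L → b f L .] }  — reduce
  I16: { [A → ; .] }  — reduce
  I17: { [L → y X A .] }  — reduce
  I18: { [A → f . T A], [T → . ; , L] }  — shift
  I19: { [A → . ;], [A → . f T A], [A → f T . A] }  — shift
  I20: { [A → f T A .] }  — reduce
  I21: { [L → . b f L], [L → . y X A], [X → L ; . L] }  — shift
  I22: { [X → L ; L .] }  — reduce

Every state is either a pure shift/goto state or contains exactly one complete item and nothing to shift — no conflicts. The grammar is LR(0).

Answer: Yes, the grammar is LR(0)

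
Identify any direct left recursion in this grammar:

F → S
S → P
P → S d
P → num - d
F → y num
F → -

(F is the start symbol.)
F → S: starts with S
S → P: starts with P
P → S d: starts with S
P → num - d: starts with num
F → y num: starts with y
F → -: starts with '-'

No direct left recursion found.

Answer: No direct left recursion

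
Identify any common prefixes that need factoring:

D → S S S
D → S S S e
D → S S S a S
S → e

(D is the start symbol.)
Yes, D has productions with common prefix 'S S S'

Left-factoring is needed when two productions for the same non-terminal
share a common prefix on the right-hand side.

Productions for D:
  D → S S S
  D → S S S e
  D → S S S a S

Found common prefix 'S S S' in productions for D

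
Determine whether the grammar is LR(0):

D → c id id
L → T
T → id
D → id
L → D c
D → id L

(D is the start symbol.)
A grammar is LR(0) if no state in the canonical LR(0) collection has:
  - both a shift item (dot before a terminal) and a complete item (shift-reduce conflict), or
  - two or more complete items (reduce-reduce conflict; the accept item [D' → D .] counts as a complete item here).

Augment with D' → D and build the canonical LR(0) collection (I0 = CLOSURE({[D' → . D]}), then GOTO on every symbol after a dot until no new states appear). It has 11 states:
  I0: { [D → . c id id], [D → . id L], [D → . id], [D' → . D] }  — shift
  I1: { [D' → D .] }  — accept
  I2: { [D → c . id id] }  — shift
  I3: { [D → . c id id], [D → . id L], [D → . id], [D → id . L], [D → id .], [L → . D c], [L → . T], [T → . id] }  — shift, reduce
  I4: { [L → D . c] }  — shift
  I5: { [D → id L .] }  — reduce
  I6: { [L → T .] }  — reduce
  I7: { [D → . c id id], [D → . id L], [D → . id], [D → id . L], [D → id .], [L → . D c], [L → . T], [T → . id], [T → id .] }  — shift, 2 reduces
  I8: { [L → D c .] }  — reduce
  I9: { [D → c id . id] }  — shift
  I10: { [D → c id id .] }  — reduce

Conflict in state I3:
  Shift-reduce conflict between [D → id .] and [D → . c id id]
So the grammar is NOT LR(0).

Answer: No. Shift-reduce conflict between [D → id .] and [D → . c id id]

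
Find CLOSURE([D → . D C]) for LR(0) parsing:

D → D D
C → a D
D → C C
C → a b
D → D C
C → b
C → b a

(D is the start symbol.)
{ [C → . a D], [C → . a b], [C → . b a], [C → . b], [D → . C C], [D → . D C], [D → . D D] }

To compute CLOSURE, for each item [A → α.Bβ] where B is a non-terminal, add [B → .γ] for all productions B → γ; repeat for the newly added items until nothing changes.

Start with: [D → . D C]
  [D → . D C] has the dot before D: add [D → . D D], [D → . C C]
  [D → . C C] has the dot before C: add [C → . a D], [C → . a b], [C → . b], [C → . b a]
No further items can be added.

CLOSURE = { [C → . a D], [C → . a b], [C → . b a], [C → . b], [D → . C C], [D → . D C], [D → . D D] }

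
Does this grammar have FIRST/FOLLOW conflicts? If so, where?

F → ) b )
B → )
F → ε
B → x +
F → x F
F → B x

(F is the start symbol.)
No FIRST/FOLLOW conflicts.

Nullable non-terminals: F.
FIRST sets used below: FIRST(B) = { ')', 'x' }

F: nullable alternative(s) F → ε; FOLLOW(F) = { $ }
  F → ) b ): FIRST \ {ε} = { ')' } — disjoint from FOLLOW(F)
  F → ε: FIRST \ {ε} = { } — this is the only nullable alternative, skip
  F → x F: FIRST \ {ε} = { 'x' } — disjoint from FOLLOW(F)
  F → B x: FIRST \ {ε} = { ')', 'x' } — disjoint from FOLLOW(F)

B has no nullable alternative, so no FIRST/FOLLOW check is needed there.

No FIRST/FOLLOW conflicts found.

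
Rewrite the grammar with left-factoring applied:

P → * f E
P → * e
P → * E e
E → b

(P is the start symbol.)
P → * P'
P' → f E
P' → e
P' → E e
E → b

Left-factoring transforms A → αβ₁ | αβ₂ into A → αA' and A' → β₁ | β₂
(α is the longest common prefix among the alternatives). Repeat until
no nonterminal has two alternatives with a common prefix.

Round 1: P has alternatives sharing prefix '*'. Introduce P': P → * P'
  Add: P' → f E
  Add: P' → e
  Add: P' → E e

No remaining common prefixes — done.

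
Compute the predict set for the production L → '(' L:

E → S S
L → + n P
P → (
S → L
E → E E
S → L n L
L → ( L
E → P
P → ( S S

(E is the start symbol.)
PREDICT(L → '(' L) = (FIRST(RHS) \ {ε}) ∪ (FOLLOW(L) if ε ∈ FIRST(RHS), i.e. RHS ⇒* ε)
FIRST('(' L) = { '(' }
ε ∉ FIRST('(' L), so FOLLOW(L) is not added.
PREDICT(L → '(' L) = { '(' }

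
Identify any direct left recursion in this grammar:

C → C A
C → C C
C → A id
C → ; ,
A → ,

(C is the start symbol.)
Yes, C is left-recursive

Direct left recursion occurs when N → N α for some non-terminal N (the right-hand side begins with the left-hand side itself).

C → C A: LEFT RECURSIVE (starts with C)
C → C C: LEFT RECURSIVE (starts with C)
C → A id: starts with A
C → ; ,: starts with ';'
A → ,: starts with ','

The grammar has direct left recursion on: C.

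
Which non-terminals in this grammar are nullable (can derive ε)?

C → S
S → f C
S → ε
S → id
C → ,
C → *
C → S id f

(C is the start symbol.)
{ 'C', 'S' }

ε-productions: S → ε
So S is immediately nullable.
C → S: every symbol on the right is nullable, so C is nullable too.
Every non-terminal is now nullable.
Nullable = { 'C', 'S' }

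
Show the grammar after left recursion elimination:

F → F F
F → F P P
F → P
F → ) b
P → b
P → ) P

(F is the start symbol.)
F → P F'
F → ) b F'
F' → F F'
F' → P P F'
F' → ε
P → b
P → ) P

F is directly left-recursive. The standard transformation for
  A → A α₁ | ... | A α_m | β₁ | ... | β_n
is
  A  → β₁ A' | ... | β_n A'
  A' → α₁ A' | ... | α_m A' | ε

F → P becomes F → P F'
F → ) b becomes F → ) b F'
F → F F becomes F' → F F'
F → F P P becomes F' → P P F'
Add F' → ε

Productions for other non-terminals are unchanged:
  P → b
  P → ) P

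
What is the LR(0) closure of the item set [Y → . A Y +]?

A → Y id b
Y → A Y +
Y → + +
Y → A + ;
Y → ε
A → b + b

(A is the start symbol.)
{ [A → . Y id b], [A → . b + b], [Y → . + +], [Y → . A + ;], [Y → . A Y +], [Y → .] }

To compute CLOSURE, for each item [A → α.Bβ] where B is a non-terminal, add [B → .γ] for all productions B → γ; repeat for the newly added items until nothing changes.

Start with: [Y → . A Y +]
  [Y → . A Y +] has the dot before A: add [A → . Y id b], [A → . b + b]
  [A → . Y id b] has the dot before Y: add [Y → . + +], [Y → . A + ;], [Y → .]
No further items can be added.

CLOSURE = { [A → . Y id b], [A → . b + b], [Y → . + +], [Y → . A + ;], [Y → . A Y +], [Y → .] }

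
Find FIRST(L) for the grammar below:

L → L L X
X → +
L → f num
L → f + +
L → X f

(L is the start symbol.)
{ '+', 'f' }

To compute FIRST(L), examine every production with L on the left-hand side, reading each right-hand side left to right until a non-nullable symbol is reached.

FIRST sets of the other non-terminals involved (by the same procedure, iterated to a fixed point):
  FIRST(X) = { '+' }

From L → L L X:
  - L is the symbol being defined: contributes nothing new
    L is not nullable, so stop
From L → f num:
  - f is a terminal: add 'f' and stop
From L → f + +:
  - f is a terminal: add 'f' and stop
From L → X f:
  - X is a non-terminal: add FIRST(X) \ {ε} = { '+' }
    X is not nullable, so stop

Collecting: FIRST(L) = { '+', 'f' }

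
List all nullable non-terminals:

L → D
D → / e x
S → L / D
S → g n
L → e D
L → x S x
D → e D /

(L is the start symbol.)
None

There are no ε-productions, so no non-terminal can derive ε.
No non-terminals are nullable.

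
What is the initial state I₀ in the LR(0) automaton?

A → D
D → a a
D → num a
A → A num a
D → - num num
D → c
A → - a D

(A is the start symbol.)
First, augment the grammar with A' → A
I₀ = CLOSURE({ [A' → . A] }):
  [A' → . A] has the dot before A: add [A → . D], [A → . A num a], [A → . - a D]
  [A → . D] has the dot before D: add [D → . a a], [D → . num a], [D → . - num num], [D → . c]
No further items can be added.

I₀ = { [A → . - a D], [A → . A num a], [A → . D], [A' → . A], [D → . - num num], [D → . a a], [D → . c], [D → . num a] }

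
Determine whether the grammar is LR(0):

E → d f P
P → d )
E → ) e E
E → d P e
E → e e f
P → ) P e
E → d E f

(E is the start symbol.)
A grammar is LR(0) if no state in the canonical LR(0) collection has:
  - both a shift item (dot before a terminal) and a complete item (shift-reduce conflict), or
  - two or more complete items (reduce-reduce conflict; the accept item [E' → E .] counts as a complete item here).

Augment with E' → E and build the canonical LR(0) collection (I0 = CLOSURE({[E' → . E]}), then GOTO on every symbol after a dot until no new states appear). It has 23 states:
  I0: { [E → . ) e E], [E → . d E f], [E → . d P e], [E → . d f P], [E → . e e f], [E' → . E] }  — shift
  I1: { [E → ) . e E] }  — shift
  I2: { [E' → E .] }  — accept
  I3: { [E → . ) e E], [E → . d E f], [E → . d P e], [E → . d f P], [E → . e e f], [E → d . E f], [E → d . P e], [E → d . f P], [P → . ) P e], [P → . d )] }  — shift
  I4: { [E → e . e f] }  — shift
  I5: { [E → e e . f] }  — shift
  I6: { [E → e e f .] }  — reduce
  I7: { [E → ) . e E], [P → ) . P e], [P → . ) P e], [P → . d )] }  — shift
  I8: { [E → d E . f] }  — shift
  I9: { [E → d P . e] }  — shift
  I10: { [E → . ) e E], [E → . d E f], [E → . d P e], [E → . d f P], [E → . e e f], [E → d . E f], [E → d . P e], [E → d . f P], [P → . ) P e], [P → . d )], [P → d . )] }  — shift
  I11: { [E → d f . P], [P → . ) P e], [P → . d )] }  — shift
  I12: { [P → ) . P e], [P → . ) P e], [P → . d )] }  — shift
  I13: { [E → d f P .] }  — reduce
  I14: { [P → d . )] }  — shift
  I15: { [P → d ) .] }  — reduce
  I16: { [P → ) P . e] }  — shift
  I17: { [P → ) P e .] }  — reduce
  I18: { [E → ) . e E], [P → ) . P e], [P → . ) P e], [P → . d )], [P → d ) .] }  — shift, reduce
  I19: { [E → ) e . E], [E → . ) e E], [E → . d E f], [E → . d P e], [E → . d f P], [E → . e e f] }  — shift
  I20: { [E → ) e E .] }  — reduce
  I21: { [E → d P e .] }  — reduce
  I22: { [E → d E f .] }  — reduce

Conflict in state I18:
  Shift-reduce conflict between [P → d ) .] and [E → ) . e E]
So the grammar is NOT LR(0).

Answer: No. Shift-reduce conflict between [P → d ) .] and [E → ) . e E]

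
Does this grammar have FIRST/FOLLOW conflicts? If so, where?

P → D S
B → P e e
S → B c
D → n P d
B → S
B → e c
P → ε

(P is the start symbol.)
Nullable non-terminals: P.
FIRST sets used below: FIRST(D) = { 'n' }

P: nullable alternative(s) P → ε; FOLLOW(P) = { $, 'd', 'e' }
  P → D S: FIRST \ {ε} = { 'n' } — disjoint from FOLLOW(P)
  P → ε: FIRST \ {ε} = { } — this is the only nullable alternative, skip

B, D, S have no nullable alternative, so no FIRST/FOLLOW check is needed there.

No FIRST/FOLLOW conflicts found.

Answer: No FIRST/FOLLOW conflicts.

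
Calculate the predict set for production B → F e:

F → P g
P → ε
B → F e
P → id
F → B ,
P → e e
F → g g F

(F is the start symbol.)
PREDICT(B → F e) = (FIRST(RHS) \ {ε}) ∪ (FOLLOW(B) if ε ∈ FIRST(RHS), i.e. RHS ⇒* ε)
FIRST(F) = { 'e', 'g', 'id' }
FIRST(F e) = { 'e', 'g', 'id' }
ε ∉ FIRST(F e), so FOLLOW(B) is not added.
PREDICT(B → F e) = { 'e', 'g', 'id' }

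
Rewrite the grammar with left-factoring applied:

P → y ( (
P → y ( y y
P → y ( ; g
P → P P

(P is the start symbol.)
P → y ( P'
P' → (
P' → y y
P' → ; g
P → P P

Left-factoring transforms A → αβ₁ | αβ₂ into A → αA' and A' → β₁ | β₂
(α is the longest common prefix among the alternatives). Repeat until
no nonterminal has two alternatives with a common prefix.

Round 1: P has alternatives sharing prefix 'y ('. Introduce P': P → y ( P'
  Add: P' → (
  Add: P' → y y
  Add: P' → ; g

No remaining common prefixes — done.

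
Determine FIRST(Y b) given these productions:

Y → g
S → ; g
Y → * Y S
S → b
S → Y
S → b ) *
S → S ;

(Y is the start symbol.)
FIRST sets of the non-terminals involved (from the grammar, by fixed-point iteration):
  FIRST(Y) = { '*', 'g' }

To compute FIRST(Y b), process the symbols left to right:
Symbol Y is a non-terminal. Add FIRST(Y) \ {ε} = { '*', 'g' }
Y is not nullable (ε ∉ FIRST(Y)), so stop here.
FIRST(Y b) = { '*', 'g' }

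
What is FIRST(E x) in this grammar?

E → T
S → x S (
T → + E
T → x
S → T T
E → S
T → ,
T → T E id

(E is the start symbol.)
{ '+', ',', 'x' }

FIRST sets of the non-terminals involved (from the grammar, by fixed-point iteration):
  FIRST(E) = { '+', ',', 'x' }

To compute FIRST(E x), process the symbols left to right:
Symbol E is a non-terminal. Add FIRST(E) \ {ε} = { '+', ',', 'x' }
E is not nullable (ε ∉ FIRST(E)), so stop here.
FIRST(E x) = { '+', ',', 'x' }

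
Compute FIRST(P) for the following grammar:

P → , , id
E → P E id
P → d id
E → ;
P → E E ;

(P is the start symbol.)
FIRST sets of the other non-terminals involved (by the same procedure, iterated to a fixed point):
  FIRST(E) = { ',', ';', 'd' }

From P → , , id:
  - ',' is a terminal: add ',' and stop
From P → d id:
  - d is a terminal: add 'd' and stop
From P → E E ;:
  - E is a non-terminal: add FIRST(E) \ {ε} = { ',', ';', 'd' }
    E is not nullable, so stop

Collecting: FIRST(P) = { ',', ';', 'd' }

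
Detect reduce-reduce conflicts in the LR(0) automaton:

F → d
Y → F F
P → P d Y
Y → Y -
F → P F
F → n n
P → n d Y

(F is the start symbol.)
No reduce-reduce conflicts

Augment with F' → F and build the canonical LR(0) collection (I0 = CLOSURE({[F' → . F]}), then GOTO on every symbol after a dot until no new states appear). It has 14 states:
  I0: { [F → . P F], [F → . d], [F → . n n], [F' → . F], [P → . P d Y], [P → . n d Y] }  — shift
  I1: { [F' → F .] }  — accept
  I2: { [F → . P F], [F → . d], [F → . n n], [F → P . F], [P → . P d Y], [P → . n d Y], [P → P . d Y] }  — shift
  I3: { [F → d .] }  — reduce
  I4: { [F → n . n], [P → n . d Y] }  — shift
  I5: { [F → . P F], [F → . d], [F → . n n], [P → . P d Y], [P → . n d Y], [P → n d . Y], [Y → . F F], [Y → . Y -] }  — shift
  I6: { [F → n n .] }  — reduce
  I7: { [F → . P F], [F → . d], [F → . n n], [P → . P d Y], [P → . n d Y], [Y → F . F] }  — shift
  I8: { [P → n d Y .], [Y → Y . -] }  — shift, reduce
  I9: { [Y → Y - .] }  — reduce
  I10: { [Y → F F .] }  — reduce
  I11: { [F → P F .] }  — reduce
  I12: { [F → . P F], [F → . d], [F → . n n], [F → d .], [P → . P d Y], [P → . n d Y], [P → P d . Y], [Y → . F F], [Y → . Y -] }  — shift, reduce
  I13: { [P → P d Y .], [Y → Y . -] }  — shift, reduce

No state contains more than one complete item.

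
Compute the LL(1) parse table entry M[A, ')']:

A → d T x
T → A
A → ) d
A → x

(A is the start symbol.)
A → ) d

To find M[A, ')'], we find productions for A where ')' is in the predict set (PREDICT(N → α) = (FIRST(α) \ {ε}) ∪ (FOLLOW(N) if α ⇒* ε)).

A → d T x: PREDICT = { 'd' }
A → ) d: PREDICT = { ')' }
  ')' is in predict set, so this production goes in M[A, ')']
A → x: PREDICT = { 'x' }

M[A, ')'] = A → ) d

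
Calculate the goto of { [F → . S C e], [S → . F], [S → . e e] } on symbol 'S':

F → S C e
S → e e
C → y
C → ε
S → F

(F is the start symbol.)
GOTO(I, 'S') = CLOSURE({ [A → αX.β] : [A → α.Xβ] ∈ I, X = 'S' })

Items with dot before 'S', with the dot advanced:
  [F → . S C e] → [F → S . C e]
Closure of the advanced items:
  [F → S . C e] has the dot before C: add [C → . y], [C → .]

GOTO = { [C → . y], [C → .], [F → S . C e] }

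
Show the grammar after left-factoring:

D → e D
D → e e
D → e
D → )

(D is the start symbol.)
Left-factoring transforms A → αβ₁ | αβ₂ into A → αA' and A' → β₁ | β₂
(α is the longest common prefix among the alternatives). Repeat until
no nonterminal has two alternatives with a common prefix.

Round 1: D has alternatives sharing prefix 'e'. Introduce D': D → e D'
  Add: D' → D
  Add: D' → e
  Add: D' → ε

No remaining common prefixes — done.

Resulting grammar:
D → e D'
D' → D
D' → e
D' → ε
D → )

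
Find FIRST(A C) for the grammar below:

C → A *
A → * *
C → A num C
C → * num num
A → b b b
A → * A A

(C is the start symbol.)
{ '*', 'b' }

FIRST sets of the non-terminals involved (from the grammar, by fixed-point iteration):
  FIRST(A) = { '*', 'b' }

To compute FIRST(A C), process the symbols left to right:
Symbol A is a non-terminal. Add FIRST(A) \ {ε} = { '*', 'b' }
A is not nullable (ε ∉ FIRST(A)), so stop here.
FIRST(A C) = { '*', 'b' }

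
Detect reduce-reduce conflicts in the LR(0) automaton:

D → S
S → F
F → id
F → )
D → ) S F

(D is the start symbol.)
A reduce-reduce conflict occurs when an LR(0) state has two complete items [A → α .] and [B → β .] — both call for a reduction, and with no lookahead the parser cannot choose between them.

Augment with D' → D and build the canonical LR(0) collection (I0 = CLOSURE({[D' → . D]}), then GOTO on every symbol after a dot until no new states appear). It has 9 states:
  I0: { [D → . ) S F], [D → . S], [D' → . D], [F → . )], [F → . id], [S → . F] }  — shift
  I1: { [D → ) . S F], [F → ) .], [F → . )], [F → . id], [S → . F] }  — shift, reduce
  I2: { [D' → D .] }  — accept
  I3: { [S → F .] }  — reduce
  I4: { [D → S .] }  — reduce
  I5: { [F → id .] }  — reduce
  I6: { [F → ) .] }  — reduce
  I7: { [D → ) S . F], [F → . )], [F → . id] }  — shift
  I8: { [D → ) S F .] }  — reduce

No state contains more than one complete item.

Answer: No reduce-reduce conflicts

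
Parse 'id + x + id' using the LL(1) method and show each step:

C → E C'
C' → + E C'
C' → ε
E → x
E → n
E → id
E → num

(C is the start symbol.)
Stack is shown with the top on the left.

Stack     Input          Action
-------------------------------
C $       id + x + id $  output C → E C'
E C' $    id + x + id $  output E → id
id C' $   id + x + id $  match 'id'
C' $      + x + id $     output C' → + E C'
+ E C' $  + x + id $     match '+'
E C' $    x + id $       output E → x
x C' $    x + id $       match 'x'
C' $      + id $         output C' → + E C'
+ E C' $  + id $         match '+'
E C' $    id $           output E → id
id C' $   id $           match 'id'
C' $      $              output C' → ε
$         $              accept

The string is accepted.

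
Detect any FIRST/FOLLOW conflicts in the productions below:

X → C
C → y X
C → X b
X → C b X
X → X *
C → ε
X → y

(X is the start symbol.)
Yes. X → C b X with FOLLOW(X) on { '*', 'b' }; X → X '*' with FOLLOW(X) on { '*', 'b' }; C → X b with FOLLOW(C) on { '*', 'b' }

A FIRST/FOLLOW conflict occurs when a non-terminal N has a nullable alternative N → β (β ⇒* ε) and another alternative N → α with FIRST(α) ∩ FOLLOW(N) ≠ ∅: on such a lookahead the parser cannot decide between expanding α and letting N vanish via β.

Nullable non-terminals: C, X.
FIRST sets used below: FIRST(X) = { '*', 'b', 'y', ε }, FIRST(C) = { '*', 'b', 'y', ε }

C: nullable alternative(s) C → ε; FOLLOW(C) = { $, '*', 'b' }
  C → y X: FIRST \ {ε} = { 'y' } — disjoint from FOLLOW(C)
  C → X b: FIRST \ {ε} = { '*', 'b', 'y' } — overlaps FOLLOW(C) on { '*', 'b' }: CONFLICT
  C → ε: FIRST \ {ε} = { } — this is the only nullable alternative, skip

X: nullable alternative(s) X → C; FOLLOW(X) = { $, '*', 'b' }
  X → C: FIRST \ {ε} = { '*', 'b', 'y' } — this is the only nullable alternative, skip
  X → C b X: FIRST \ {ε} = { '*', 'b', 'y' } — overlaps FOLLOW(X) on { '*', 'b' }: CONFLICT
  X → X *: FIRST \ {ε} = { '*', 'b', 'y' } — overlaps FOLLOW(X) on { '*', 'b' }: CONFLICT
  X → y: FIRST \ {ε} = { 'y' } — disjoint from FOLLOW(X)

So the grammar has 3 FIRST/FOLLOW conflicts (marked CONFLICT above).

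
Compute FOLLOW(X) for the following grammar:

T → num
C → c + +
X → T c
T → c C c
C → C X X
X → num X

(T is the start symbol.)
{ 'c', 'num' }

To compute FOLLOW(X), find every occurrence of X on a right-hand side N → α X β: add FIRST(β) \ {ε}, and if β is empty or nullable also add FOLLOW(N). Iterate to a fixed point.

In C → C X X: X is followed by X, add FIRST(X) \ {ε} = { 'c', 'num' }
In C → C X X: X is at the end, add FOLLOW(C)
In X → num X: X is at the end; this adds FOLLOW(X) to itself — nothing new

The FOLLOW sets referred to above (computed the same way, to a fixed point):
  FOLLOW(C) = { 'c', 'num' }

Taking the union: FOLLOW(X) = { 'c', 'num' }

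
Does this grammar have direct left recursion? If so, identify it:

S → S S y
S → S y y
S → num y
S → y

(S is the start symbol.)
Yes, S is left-recursive

Direct left recursion occurs when N → N α for some non-terminal N (the right-hand side begins with the left-hand side itself).

S → S S y: LEFT RECURSIVE (starts with S)
S → S y y: LEFT RECURSIVE (starts with S)
S → num y: starts with num
S → y: starts with y

The grammar has direct left recursion on: S.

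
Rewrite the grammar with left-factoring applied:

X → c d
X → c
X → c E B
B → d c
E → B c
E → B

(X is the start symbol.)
X → c X'
X' → d
X' → ε
X' → E B
B → d c
E → B E'
E' → c
E' → ε

Left-factoring transforms A → αβ₁ | αβ₂ into A → αA' and A' → β₁ | β₂
(α is the longest common prefix among the alternatives). Repeat until
no nonterminal has two alternatives with a common prefix.

Round 1: X has alternatives sharing prefix 'c'. Introduce X': X → c X'
  Add: X' → d
  Add: X' → ε
  Add: X' → E B

Round 2: E has alternatives sharing prefix 'B'. Introduce E': E → B E'
  Add: E' → c
  Add: E' → ε

No remaining common prefixes — done.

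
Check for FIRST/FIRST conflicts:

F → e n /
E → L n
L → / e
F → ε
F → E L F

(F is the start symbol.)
A FIRST/FIRST conflict occurs when two productions N → α and N → β for the same non-terminal have FIRST(α) ∩ FIRST(β) ≠ ∅ (with ε ∈ FIRST of a nullable right-hand side, so two nullable alternatives also conflict).

FIRST sets of the non-terminals at (or reachable through a nullable prefix from) the front of some alternative:
  FIRST(E) = { '/' }

Productions for F:
  F → e n /: FIRST = { 'e' }
  F → ε: FIRST = { ε }
  F → E L F: FIRST = { '/' }
E, L have only one production, so no FIRST/FIRST conflict is possible there.

All alternatives of each non-terminal have pairwise disjoint FIRST sets.

Answer: No FIRST/FIRST conflicts.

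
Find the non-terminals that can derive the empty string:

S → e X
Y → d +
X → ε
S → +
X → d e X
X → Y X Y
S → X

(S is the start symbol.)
{ 'S', 'X' }

ε-productions: X → ε
So X is immediately nullable.
S → X: every symbol on the right is nullable, so S is nullable too.
No further non-terminal can be added: every production for the remaining non-terminals contains a terminal or a non-nullable non-terminal.
Nullable = { 'S', 'X' }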